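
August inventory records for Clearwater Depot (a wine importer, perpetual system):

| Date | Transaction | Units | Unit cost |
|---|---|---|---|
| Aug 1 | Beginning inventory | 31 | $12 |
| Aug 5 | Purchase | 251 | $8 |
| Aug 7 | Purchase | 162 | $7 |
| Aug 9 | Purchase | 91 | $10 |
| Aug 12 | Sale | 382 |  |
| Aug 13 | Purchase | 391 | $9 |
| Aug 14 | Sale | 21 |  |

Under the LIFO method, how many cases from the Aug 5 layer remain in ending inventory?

122

Aug 12, 382 sold [LIFO — newest first]: 91 @ $10 + 162 @ $7 + 129 @ $8 = $3,076
Aug 14, 21 sold [LIFO — newest first]: 21 @ $9 = $189
Total COGS = $3,076 + $189 = $3,265
Ending inventory: 31 @ $12 + 122 @ $8 + 370 @ $9 = $4,678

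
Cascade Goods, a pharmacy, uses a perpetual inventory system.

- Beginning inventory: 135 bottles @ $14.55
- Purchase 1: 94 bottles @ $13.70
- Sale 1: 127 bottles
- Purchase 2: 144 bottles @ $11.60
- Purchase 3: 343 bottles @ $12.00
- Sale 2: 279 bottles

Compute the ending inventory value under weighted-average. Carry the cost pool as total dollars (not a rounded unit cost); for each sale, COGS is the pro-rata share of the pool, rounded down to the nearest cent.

Ending inventory = $3,807.86

After Beginning: 135 on hand, pool $1,964.25 (≈ $14.5500 each)
After Purchase 1: 229 on hand, pool $3,252.05 (≈ $14.2011 each)
Sale 1, sell 127: 127/229 × $3,252.05 → $1,803.53
After Purchase 2: 246 on hand, pool $3,118.92 (≈ $12.6785 each)
After Purchase 3: 589 on hand, pool $7,234.92 (≈ $12.2834 each)
Sale 2, sell 279: 279/589 × $7,234.92 → $3,427.06
Total COGS = $1,803.53 + $3,427.06 = $5,230.59
Ending inventory (cost pool remaining) = $3,807.86
Check: goods available $9,038.45 = COGS $5,230.59 + ending $3,807.86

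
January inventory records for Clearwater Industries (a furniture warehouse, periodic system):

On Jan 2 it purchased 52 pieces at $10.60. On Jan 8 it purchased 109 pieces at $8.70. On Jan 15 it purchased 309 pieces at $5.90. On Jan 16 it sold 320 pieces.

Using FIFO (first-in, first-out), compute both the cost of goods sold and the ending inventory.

Jan 16, 320 sold [FIFO — oldest first]: 52 @ $10.60 + 109 @ $8.70 + 159 @ $5.90 = $2,437.60
Ending inventory: 150 @ $5.90 = $885.00
Check: goods available $3,322.60 = COGS $2,437.60 + ending $885.00

COGS = $2,437.60; ending inventory = $885.00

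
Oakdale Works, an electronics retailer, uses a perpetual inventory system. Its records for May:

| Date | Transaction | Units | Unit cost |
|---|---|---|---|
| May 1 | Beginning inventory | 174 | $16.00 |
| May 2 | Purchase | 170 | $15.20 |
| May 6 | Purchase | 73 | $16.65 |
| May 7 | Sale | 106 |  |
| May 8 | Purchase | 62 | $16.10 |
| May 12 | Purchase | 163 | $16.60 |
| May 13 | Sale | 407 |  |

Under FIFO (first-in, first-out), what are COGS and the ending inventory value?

May 7, 106 sold [FIFO — oldest first]: 106 @ $16.00 = $1,696.00
May 13, 407 sold [FIFO — oldest first]: 68 @ $16.00 + 170 @ $15.20 + 73 @ $16.65 + 62 @ $16.10 + 34 @ $16.60 = $6,450.05
Total COGS = $1,696.00 + $6,450.05 = $8,146.05
Ending inventory: 129 @ $16.60 = $2,141.40
Check: goods available $10,287.45 = COGS $8,146.05 + ending $2,141.40

COGS = $8,146.05; ending inventory = $2,141.40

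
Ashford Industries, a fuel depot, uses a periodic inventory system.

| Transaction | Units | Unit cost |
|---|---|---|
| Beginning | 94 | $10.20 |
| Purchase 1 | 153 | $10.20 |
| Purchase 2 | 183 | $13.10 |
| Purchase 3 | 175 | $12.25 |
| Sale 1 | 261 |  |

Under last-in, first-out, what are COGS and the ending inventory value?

COGS = $3,270.35; ending inventory = $3,790.10

Sale 1 (261) [LIFO — newest first]: 175 @ $12.25 + 86 @ $13.10 = $3,270.35
Ending inventory: 94 @ $10.20 + 153 @ $10.20 + 97 @ $13.10 = $3,790.10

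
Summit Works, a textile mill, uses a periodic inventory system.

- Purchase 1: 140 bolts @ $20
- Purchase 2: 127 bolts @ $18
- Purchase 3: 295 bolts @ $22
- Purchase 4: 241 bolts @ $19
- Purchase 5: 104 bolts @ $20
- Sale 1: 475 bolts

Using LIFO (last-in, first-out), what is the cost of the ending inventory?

Ending inventory = $8,716

Sale 1 (475) [LIFO — newest first]: 104 @ $20 + 241 @ $19 + 130 @ $22 = $9,519
Ending inventory: 140 @ $20 + 127 @ $18 + 165 @ $22 = $8,716
Check: goods available $18,235 = COGS $9,519 + ending $8,716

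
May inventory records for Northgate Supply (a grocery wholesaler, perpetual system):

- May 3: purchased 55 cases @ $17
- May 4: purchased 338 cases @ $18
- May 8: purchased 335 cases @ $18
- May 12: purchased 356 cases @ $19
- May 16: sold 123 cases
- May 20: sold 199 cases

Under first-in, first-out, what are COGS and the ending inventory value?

COGS = $5,741; ending inventory = $14,072

May 16, 123 sold [FIFO — oldest first]: 55 @ $17 + 68 @ $18 = $2,159
May 20, 199 sold [FIFO — oldest first]: 199 @ $18 = $3,582
Total COGS = $2,159 + $3,582 = $5,741
Ending inventory: 71 @ $18 + 335 @ $18 + 356 @ $19 = $14,072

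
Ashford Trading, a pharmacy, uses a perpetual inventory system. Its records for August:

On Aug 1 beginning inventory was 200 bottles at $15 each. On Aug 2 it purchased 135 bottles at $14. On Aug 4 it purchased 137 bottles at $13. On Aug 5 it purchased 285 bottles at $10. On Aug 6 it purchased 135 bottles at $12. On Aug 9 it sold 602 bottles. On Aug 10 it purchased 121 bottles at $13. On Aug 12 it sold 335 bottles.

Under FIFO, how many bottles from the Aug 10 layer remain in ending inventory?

Aug 9, 602 sold [FIFO — oldest first]: 200 @ $15 + 135 @ $14 + 137 @ $13 + 130 @ $10 = $7,971
Aug 12, 335 sold [FIFO — oldest first]: 155 @ $10 + 135 @ $12 + 45 @ $13 = $3,755
Total COGS = $7,971 + $3,755 = $11,726
Ending inventory: 76 @ $13 = $988
Check: goods available $12,714 = COGS $11,726 + ending $988

76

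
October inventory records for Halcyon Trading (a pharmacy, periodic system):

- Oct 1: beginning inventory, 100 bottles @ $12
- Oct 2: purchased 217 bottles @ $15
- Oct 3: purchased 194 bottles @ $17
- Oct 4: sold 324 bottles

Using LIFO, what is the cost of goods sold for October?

COGS = $5,248

Oct 4, 324 sold [LIFO — newest first]: 194 @ $17 + 130 @ $15 = $5,248
Ending inventory: 100 @ $12 + 87 @ $15 = $2,505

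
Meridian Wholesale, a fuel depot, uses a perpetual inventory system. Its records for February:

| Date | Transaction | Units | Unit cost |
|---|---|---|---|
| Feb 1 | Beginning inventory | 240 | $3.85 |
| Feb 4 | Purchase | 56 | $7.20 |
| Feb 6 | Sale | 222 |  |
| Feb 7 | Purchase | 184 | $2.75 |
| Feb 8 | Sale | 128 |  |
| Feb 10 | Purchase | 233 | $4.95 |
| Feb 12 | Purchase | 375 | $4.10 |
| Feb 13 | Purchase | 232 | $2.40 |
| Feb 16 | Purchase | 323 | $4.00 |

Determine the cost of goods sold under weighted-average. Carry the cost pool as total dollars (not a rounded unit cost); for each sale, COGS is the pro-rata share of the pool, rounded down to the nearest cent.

After Feb 1: 240 on hand, pool $924.00 (≈ $3.8500 each)
After Feb 4: 296 on hand, pool $1,327.20 (≈ $4.4838 each)
Feb 6, sell 222: 222/296 × $1,327.20 → $995.40
After Feb 7: 258 on hand, pool $837.80 (≈ $3.2473 each)
Feb 8, sell 128: 128/258 × $837.80 → $415.65
After Feb 10: 363 on hand, pool $1,575.50 (≈ $4.3402 each)
After Feb 12: 738 on hand, pool $3,113.00 (≈ $4.2182 each)
After Feb 13: 970 on hand, pool $3,669.80 (≈ $3.7833 each)
After Feb 16: 1293 on hand, pool $4,961.80 (≈ $3.8374 each)
Total COGS = $995.40 + $415.65 = $1,411.05
Ending inventory (cost pool remaining) = $4,961.80

COGS = $1,411.05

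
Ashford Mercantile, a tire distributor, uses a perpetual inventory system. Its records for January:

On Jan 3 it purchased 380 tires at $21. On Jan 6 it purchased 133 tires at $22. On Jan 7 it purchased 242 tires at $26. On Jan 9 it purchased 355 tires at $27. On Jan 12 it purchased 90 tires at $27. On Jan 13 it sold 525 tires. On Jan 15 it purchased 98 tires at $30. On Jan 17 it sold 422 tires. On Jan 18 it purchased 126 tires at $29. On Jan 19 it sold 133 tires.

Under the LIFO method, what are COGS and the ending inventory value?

COGS = $28,583; ending inventory = $7,224

Jan 13, 525 sold [LIFO — newest first]: 90 @ $27 + 355 @ $27 + 80 @ $26 = $14,095
Jan 17, 422 sold [LIFO — newest first]: 98 @ $30 + 162 @ $26 + 133 @ $22 + 29 @ $21 = $10,687
Jan 19, 133 sold [LIFO — newest first]: 126 @ $29 + 7 @ $21 = $3,801
Total COGS = $14,095 + $10,687 + $3,801 = $28,583
Ending inventory: 344 @ $21 = $7,224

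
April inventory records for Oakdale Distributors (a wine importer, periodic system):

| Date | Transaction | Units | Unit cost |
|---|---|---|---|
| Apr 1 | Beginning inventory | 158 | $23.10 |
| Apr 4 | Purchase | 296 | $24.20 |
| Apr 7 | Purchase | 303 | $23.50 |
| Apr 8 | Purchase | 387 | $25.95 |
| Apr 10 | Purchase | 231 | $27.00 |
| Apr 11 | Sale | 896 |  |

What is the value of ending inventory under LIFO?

Ending inventory = $11,400.50

Apr 11, 896 sold [LIFO — newest first]: 231 @ $27.00 + 387 @ $25.95 + 278 @ $23.50 = $22,812.65
Ending inventory: 158 @ $23.10 + 296 @ $24.20 + 25 @ $23.50 = $11,400.50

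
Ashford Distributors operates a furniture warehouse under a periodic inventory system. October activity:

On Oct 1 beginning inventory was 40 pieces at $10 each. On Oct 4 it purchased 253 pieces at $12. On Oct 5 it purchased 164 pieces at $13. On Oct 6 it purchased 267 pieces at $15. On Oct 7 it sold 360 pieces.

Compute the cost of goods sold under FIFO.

Oct 7, 360 sold [FIFO — oldest first]: 40 @ $10 + 253 @ $12 + 67 @ $13 = $4,307
Ending inventory: 97 @ $13 + 267 @ $15 = $5,266
Check: goods available $9,573 = COGS $4,307 + ending $5,266

COGS = $4,307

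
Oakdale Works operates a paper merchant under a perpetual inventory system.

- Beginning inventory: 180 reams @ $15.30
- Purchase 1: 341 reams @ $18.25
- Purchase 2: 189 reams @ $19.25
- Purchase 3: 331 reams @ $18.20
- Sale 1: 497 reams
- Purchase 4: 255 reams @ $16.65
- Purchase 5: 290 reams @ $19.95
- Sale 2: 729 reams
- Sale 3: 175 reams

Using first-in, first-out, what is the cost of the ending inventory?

Sale 1 (497) [FIFO — oldest first]: 180 @ $15.30 + 317 @ $18.25 = $8,539.25
Sale 2 (729) [FIFO — oldest first]: 24 @ $18.25 + 189 @ $19.25 + 331 @ $18.20 + 185 @ $16.65 = $13,180.70
Sale 3 (175) [FIFO — oldest first]: 70 @ $16.65 + 105 @ $19.95 = $3,260.25
Total COGS = $8,539.25 + $13,180.70 + $3,260.25 = $24,980.20
Ending inventory: 185 @ $19.95 = $3,690.75
Check: goods available $28,670.95 = COGS $24,980.20 + ending $3,690.75

Ending inventory = $3,690.75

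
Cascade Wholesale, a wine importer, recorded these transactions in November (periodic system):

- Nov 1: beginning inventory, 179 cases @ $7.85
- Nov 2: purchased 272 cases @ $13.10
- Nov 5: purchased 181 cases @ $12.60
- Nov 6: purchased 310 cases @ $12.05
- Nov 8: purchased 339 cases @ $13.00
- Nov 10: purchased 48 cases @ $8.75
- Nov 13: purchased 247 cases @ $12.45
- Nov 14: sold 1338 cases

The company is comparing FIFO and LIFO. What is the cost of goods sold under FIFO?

COGS = $15,923.50

FIFO COGS: 179 @ $7.85 + 272 @ $13.10 + 181 @ $12.60 + 310 @ $12.05 + 339 @ $13.00 + 48 @ $8.75 + 9 @ $12.45 = $15,923.50
LIFO COGS: 247 @ $12.45 + 48 @ $8.75 + 339 @ $13.00 + 310 @ $12.05 + 181 @ $12.60 + 213 @ $13.10 = $16,708.55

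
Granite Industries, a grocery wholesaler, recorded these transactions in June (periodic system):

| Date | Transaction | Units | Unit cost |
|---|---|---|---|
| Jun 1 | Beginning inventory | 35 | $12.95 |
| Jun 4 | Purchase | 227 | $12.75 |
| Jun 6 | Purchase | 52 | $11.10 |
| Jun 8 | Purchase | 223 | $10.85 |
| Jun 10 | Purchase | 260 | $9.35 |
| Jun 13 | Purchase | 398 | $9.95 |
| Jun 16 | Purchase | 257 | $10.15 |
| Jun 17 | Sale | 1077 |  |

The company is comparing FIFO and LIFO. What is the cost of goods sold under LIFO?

FIFO COGS: 35 @ $12.95 + 227 @ $12.75 + 52 @ $11.10 + 223 @ $10.85 + 260 @ $9.35 + 280 @ $9.95 = $11,561.25
LIFO COGS: 257 @ $10.15 + 398 @ $9.95 + 260 @ $9.35 + 162 @ $10.85 = $10,757.35

COGS = $10,757.35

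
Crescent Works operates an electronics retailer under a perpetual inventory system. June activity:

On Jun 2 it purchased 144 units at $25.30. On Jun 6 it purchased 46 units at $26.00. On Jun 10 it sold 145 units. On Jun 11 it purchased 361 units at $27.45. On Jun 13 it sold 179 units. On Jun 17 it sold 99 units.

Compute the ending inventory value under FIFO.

Ending inventory = $3,513.60

Jun 10, 145 sold [FIFO — oldest first]: 144 @ $25.30 + 1 @ $26.00 = $3,669.20
Jun 13, 179 sold [FIFO — oldest first]: 45 @ $26.00 + 134 @ $27.45 = $4,848.30
Jun 17, 99 sold [FIFO — oldest first]: 99 @ $27.45 = $2,717.55
Total COGS = $3,669.20 + $4,848.30 + $2,717.55 = $11,235.05
Ending inventory: 128 @ $27.45 = $3,513.60
Check: goods available $14,748.65 = COGS $11,235.05 + ending $3,513.60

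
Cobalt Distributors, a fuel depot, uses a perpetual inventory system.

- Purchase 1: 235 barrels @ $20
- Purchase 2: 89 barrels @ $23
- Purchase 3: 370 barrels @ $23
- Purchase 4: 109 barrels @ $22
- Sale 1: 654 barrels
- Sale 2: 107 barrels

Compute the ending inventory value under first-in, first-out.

Ending inventory = $924

Sale 1 (654) [FIFO — oldest first]: 235 @ $20 + 89 @ $23 + 330 @ $23 = $14,337
Sale 2 (107) [FIFO — oldest first]: 40 @ $23 + 67 @ $22 = $2,394
Total COGS = $14,337 + $2,394 = $16,731
Ending inventory: 42 @ $22 = $924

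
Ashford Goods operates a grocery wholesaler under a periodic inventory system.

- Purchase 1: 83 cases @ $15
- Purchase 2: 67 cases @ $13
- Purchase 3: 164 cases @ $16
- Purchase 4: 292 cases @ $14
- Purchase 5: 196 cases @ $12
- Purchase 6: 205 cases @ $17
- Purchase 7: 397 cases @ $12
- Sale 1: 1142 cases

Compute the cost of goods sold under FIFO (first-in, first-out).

COGS = $16,285

Sale 1 (1142) [FIFO — oldest first]: 83 @ $15 + 67 @ $13 + 164 @ $16 + 292 @ $14 + 196 @ $12 + 205 @ $17 + 135 @ $12 = $16,285
Ending inventory: 262 @ $12 = $3,144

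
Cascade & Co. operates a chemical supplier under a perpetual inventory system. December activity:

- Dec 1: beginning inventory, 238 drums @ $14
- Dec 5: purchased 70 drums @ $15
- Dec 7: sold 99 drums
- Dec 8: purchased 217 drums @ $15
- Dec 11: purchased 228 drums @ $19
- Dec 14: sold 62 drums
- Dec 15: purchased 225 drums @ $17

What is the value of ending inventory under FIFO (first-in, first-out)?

Ending inventory = $13,540

Dec 7, 99 sold [FIFO — oldest first]: 99 @ $14 = $1,386
Dec 14, 62 sold [FIFO — oldest first]: 62 @ $14 = $868
Total COGS = $1,386 + $868 = $2,254
Ending inventory: 77 @ $14 + 70 @ $15 + 217 @ $15 + 228 @ $19 + 225 @ $17 = $13,540
Check: goods available $15,794 = COGS $2,254 + ending $13,540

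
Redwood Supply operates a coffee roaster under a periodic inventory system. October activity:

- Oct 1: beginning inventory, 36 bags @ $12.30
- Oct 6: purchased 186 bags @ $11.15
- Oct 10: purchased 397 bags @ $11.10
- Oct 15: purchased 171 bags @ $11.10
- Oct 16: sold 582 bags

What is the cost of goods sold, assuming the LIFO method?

Oct 16, 582 sold [LIFO — newest first]: 171 @ $11.10 + 397 @ $11.10 + 14 @ $11.15 = $6,460.90
Ending inventory: 36 @ $12.30 + 172 @ $11.15 = $2,360.60
Check: goods available $8,821.50 = COGS $6,460.90 + ending $2,360.60

COGS = $6,460.90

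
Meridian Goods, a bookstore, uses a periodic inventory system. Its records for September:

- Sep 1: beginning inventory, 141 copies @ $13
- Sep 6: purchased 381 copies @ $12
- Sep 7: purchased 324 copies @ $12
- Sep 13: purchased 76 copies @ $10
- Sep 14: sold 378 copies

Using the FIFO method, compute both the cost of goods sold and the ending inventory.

Sep 14, 378 sold [FIFO — oldest first]: 141 @ $13 + 237 @ $12 = $4,677
Ending inventory: 144 @ $12 + 324 @ $12 + 76 @ $10 = $6,376

COGS = $4,677; ending inventory = $6,376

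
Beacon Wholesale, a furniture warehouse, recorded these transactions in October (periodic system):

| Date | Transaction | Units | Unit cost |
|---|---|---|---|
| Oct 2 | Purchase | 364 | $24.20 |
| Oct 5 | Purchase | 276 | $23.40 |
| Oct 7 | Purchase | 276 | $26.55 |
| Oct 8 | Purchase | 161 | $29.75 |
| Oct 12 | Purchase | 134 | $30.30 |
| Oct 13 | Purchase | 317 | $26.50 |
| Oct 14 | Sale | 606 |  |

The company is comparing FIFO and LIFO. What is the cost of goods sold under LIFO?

FIFO COGS: 364 @ $24.20 + 242 @ $23.40 = $14,471.60
LIFO COGS: 317 @ $26.50 + 134 @ $30.30 + 155 @ $29.75 = $17,071.95

COGS = $17,071.95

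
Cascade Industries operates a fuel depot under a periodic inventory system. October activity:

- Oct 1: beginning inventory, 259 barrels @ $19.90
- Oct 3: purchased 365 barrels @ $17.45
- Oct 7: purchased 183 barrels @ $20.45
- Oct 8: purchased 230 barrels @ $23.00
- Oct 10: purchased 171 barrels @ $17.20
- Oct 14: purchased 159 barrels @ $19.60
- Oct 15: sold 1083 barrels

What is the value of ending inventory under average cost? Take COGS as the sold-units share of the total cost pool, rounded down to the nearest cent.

Oct 15, sell 1083: 1083/1367 × $26,613.30 → $21,084.27
Ending inventory (cost pool remaining) = $5,529.03

Ending inventory = $5,529.03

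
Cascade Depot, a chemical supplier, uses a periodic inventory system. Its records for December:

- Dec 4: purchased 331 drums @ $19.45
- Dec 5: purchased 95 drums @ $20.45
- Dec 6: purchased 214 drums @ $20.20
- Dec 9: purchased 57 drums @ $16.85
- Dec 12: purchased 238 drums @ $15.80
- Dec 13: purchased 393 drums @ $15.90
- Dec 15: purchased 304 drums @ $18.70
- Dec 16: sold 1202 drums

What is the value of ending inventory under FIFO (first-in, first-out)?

Dec 16, 1202 sold [FIFO — oldest first]: 331 @ $19.45 + 95 @ $20.45 + 214 @ $20.20 + 57 @ $16.85 + 238 @ $15.80 + 267 @ $15.90 = $21,669.65
Ending inventory: 126 @ $15.90 + 304 @ $18.70 = $7,688.20
Check: goods available $29,357.85 = COGS $21,669.65 + ending $7,688.20

Ending inventory = $7,688.20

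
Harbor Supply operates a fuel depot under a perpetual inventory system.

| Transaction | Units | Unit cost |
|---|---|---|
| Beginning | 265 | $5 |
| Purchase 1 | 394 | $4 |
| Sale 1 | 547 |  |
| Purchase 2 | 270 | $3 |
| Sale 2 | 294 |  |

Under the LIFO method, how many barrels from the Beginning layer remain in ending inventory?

Sale 1 (547) [LIFO — newest first]: 394 @ $4 + 153 @ $5 = $2,341
Sale 2 (294) [LIFO — newest first]: 270 @ $3 + 24 @ $5 = $930
Total COGS = $2,341 + $930 = $3,271
Ending inventory: 88 @ $5 = $440

88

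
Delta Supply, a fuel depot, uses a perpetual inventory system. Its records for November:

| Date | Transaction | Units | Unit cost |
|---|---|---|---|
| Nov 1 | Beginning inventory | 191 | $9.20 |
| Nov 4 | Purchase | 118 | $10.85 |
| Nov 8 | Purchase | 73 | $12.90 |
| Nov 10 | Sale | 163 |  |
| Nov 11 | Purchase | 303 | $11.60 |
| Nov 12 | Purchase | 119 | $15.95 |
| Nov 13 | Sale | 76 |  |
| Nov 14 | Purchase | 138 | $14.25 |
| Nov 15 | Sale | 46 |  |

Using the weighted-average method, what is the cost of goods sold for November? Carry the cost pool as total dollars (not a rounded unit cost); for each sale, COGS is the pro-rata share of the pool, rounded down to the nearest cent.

COGS = $3,182.61

After Nov 1: 191 on hand, pool $1,757.20 (≈ $9.2000 each)
After Nov 4: 309 on hand, pool $3,037.50 (≈ $9.8301 each)
After Nov 8: 382 on hand, pool $3,979.20 (≈ $10.4168 each)
Nov 10, sell 163: 163/382 × $3,979.20 → $1,697.93
After Nov 11: 522 on hand, pool $5,796.07 (≈ $11.1036 each)
After Nov 12: 641 on hand, pool $7,694.12 (≈ $12.0033 each)
Nov 13, sell 76: 76/641 × $7,694.12 → $912.25
After Nov 14: 703 on hand, pool $8,748.37 (≈ $12.4443 each)
Nov 15, sell 46: 46/703 × $8,748.37 → $572.43
Total COGS = $1,697.93 + $912.25 + $572.43 = $3,182.61
Ending inventory (cost pool remaining) = $8,175.94
Check: goods available $11,358.55 = COGS $3,182.61 + ending $8,175.94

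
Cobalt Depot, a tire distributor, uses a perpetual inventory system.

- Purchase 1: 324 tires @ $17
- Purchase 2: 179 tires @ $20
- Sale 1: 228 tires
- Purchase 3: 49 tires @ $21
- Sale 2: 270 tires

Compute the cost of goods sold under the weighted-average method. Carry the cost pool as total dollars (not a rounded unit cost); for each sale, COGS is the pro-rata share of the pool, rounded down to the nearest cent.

After Purchase 1: 324 on hand, pool $5,508.00 (≈ $17.0000 each)
After Purchase 2: 503 on hand, pool $9,088.00 (≈ $18.0676 each)
Sale 1, sell 228: 228/503 × $9,088.00 → $4,119.41
After Purchase 3: 324 on hand, pool $5,997.59 (≈ $18.5111 each)
Sale 2, sell 270: 270/324 × $5,997.59 → $4,997.99
Total COGS = $4,119.41 + $4,997.99 = $9,117.40
Ending inventory (cost pool remaining) = $999.60

COGS = $9,117.40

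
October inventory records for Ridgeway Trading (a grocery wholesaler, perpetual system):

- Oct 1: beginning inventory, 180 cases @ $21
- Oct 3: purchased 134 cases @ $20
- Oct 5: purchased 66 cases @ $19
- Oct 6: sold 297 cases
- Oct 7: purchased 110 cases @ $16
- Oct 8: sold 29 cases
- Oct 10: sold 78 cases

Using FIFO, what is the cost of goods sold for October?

COGS = $8,098

Oct 6, 297 sold [FIFO — oldest first]: 180 @ $21 + 117 @ $20 = $6,120
Oct 8, 29 sold [FIFO — oldest first]: 17 @ $20 + 12 @ $19 = $568
Oct 10, 78 sold [FIFO — oldest first]: 54 @ $19 + 24 @ $16 = $1,410
Total COGS = $6,120 + $568 + $1,410 = $8,098
Ending inventory: 86 @ $16 = $1,376
Check: goods available $9,474 = COGS $8,098 + ending $1,376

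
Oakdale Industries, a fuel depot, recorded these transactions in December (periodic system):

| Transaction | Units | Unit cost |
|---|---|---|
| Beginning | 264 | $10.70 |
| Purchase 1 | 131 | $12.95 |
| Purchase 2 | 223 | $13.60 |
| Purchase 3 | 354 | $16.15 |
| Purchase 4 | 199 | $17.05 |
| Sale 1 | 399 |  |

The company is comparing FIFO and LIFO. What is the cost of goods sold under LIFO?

COGS = $6,622.95

FIFO COGS: 264 @ $10.70 + 131 @ $12.95 + 4 @ $13.60 = $4,575.65
LIFO COGS: 199 @ $17.05 + 200 @ $16.15 = $6,622.95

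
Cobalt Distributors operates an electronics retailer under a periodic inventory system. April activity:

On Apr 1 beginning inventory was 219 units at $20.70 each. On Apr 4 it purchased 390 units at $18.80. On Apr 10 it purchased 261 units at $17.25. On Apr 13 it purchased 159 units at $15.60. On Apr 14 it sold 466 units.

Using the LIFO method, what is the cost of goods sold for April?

COGS = $7,847.45

Apr 14, 466 sold [LIFO — newest first]: 159 @ $15.60 + 261 @ $17.25 + 46 @ $18.80 = $7,847.45
Ending inventory: 219 @ $20.70 + 344 @ $18.80 = $11,000.50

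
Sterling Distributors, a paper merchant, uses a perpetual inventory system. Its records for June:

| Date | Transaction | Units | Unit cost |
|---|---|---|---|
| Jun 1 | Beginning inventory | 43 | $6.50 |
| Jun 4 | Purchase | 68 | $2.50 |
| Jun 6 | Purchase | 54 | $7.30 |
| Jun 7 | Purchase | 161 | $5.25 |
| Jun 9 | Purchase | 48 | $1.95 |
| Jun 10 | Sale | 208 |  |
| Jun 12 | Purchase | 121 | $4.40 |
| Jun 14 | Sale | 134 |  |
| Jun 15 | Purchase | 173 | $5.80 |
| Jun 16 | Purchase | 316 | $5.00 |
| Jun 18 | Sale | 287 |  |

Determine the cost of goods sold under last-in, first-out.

Jun 10, 208 sold [LIFO — newest first]: 48 @ $1.95 + 160 @ $5.25 = $933.60
Jun 14, 134 sold [LIFO — newest first]: 121 @ $4.40 + 1 @ $5.25 + 12 @ $7.30 = $625.25
Jun 18, 287 sold [LIFO — newest first]: 287 @ $5.00 = $1,435.00
Total COGS = $933.60 + $625.25 + $1,435.00 = $2,993.85
Ending inventory: 43 @ $6.50 + 68 @ $2.50 + 42 @ $7.30 + 173 @ $5.80 + 29 @ $5.00 = $1,904.50

COGS = $2,993.85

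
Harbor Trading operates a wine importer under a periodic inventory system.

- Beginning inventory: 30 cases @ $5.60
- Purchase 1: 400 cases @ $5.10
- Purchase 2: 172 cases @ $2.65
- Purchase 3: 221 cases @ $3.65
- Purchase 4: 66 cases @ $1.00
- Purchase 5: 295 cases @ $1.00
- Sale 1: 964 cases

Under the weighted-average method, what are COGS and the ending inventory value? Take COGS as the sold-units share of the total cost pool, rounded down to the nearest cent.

Sale 1, sell 964: 964/1184 × $3,831.45 → $3,119.52
Ending inventory (cost pool remaining) = $711.93

COGS = $3,119.52; ending inventory = $711.93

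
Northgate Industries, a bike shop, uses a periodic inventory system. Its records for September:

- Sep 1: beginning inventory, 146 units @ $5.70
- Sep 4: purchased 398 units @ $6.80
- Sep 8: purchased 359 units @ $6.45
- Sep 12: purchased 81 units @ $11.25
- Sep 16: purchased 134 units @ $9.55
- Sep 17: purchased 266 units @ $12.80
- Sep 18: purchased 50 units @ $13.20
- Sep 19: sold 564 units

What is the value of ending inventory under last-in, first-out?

Ending inventory = $5,641.30

Sep 19, 564 sold [LIFO — newest first]: 50 @ $13.20 + 266 @ $12.80 + 134 @ $9.55 + 81 @ $11.25 + 33 @ $6.45 = $6,468.60
Ending inventory: 146 @ $5.70 + 398 @ $6.80 + 326 @ $6.45 = $5,641.30
Check: goods available $12,109.90 = COGS $6,468.60 + ending $5,641.30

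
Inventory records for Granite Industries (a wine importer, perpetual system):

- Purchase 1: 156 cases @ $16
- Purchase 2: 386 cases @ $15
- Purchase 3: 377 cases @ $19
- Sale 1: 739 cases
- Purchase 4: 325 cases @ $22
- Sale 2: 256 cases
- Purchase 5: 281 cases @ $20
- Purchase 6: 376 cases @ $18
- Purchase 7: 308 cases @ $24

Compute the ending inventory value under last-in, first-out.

Sale 1 (739) [LIFO — newest first]: 377 @ $19 + 362 @ $15 = $12,593
Sale 2 (256) [LIFO — newest first]: 256 @ $22 = $5,632
Total COGS = $12,593 + $5,632 = $18,225
Ending inventory: 156 @ $16 + 24 @ $15 + 69 @ $22 + 281 @ $20 + 376 @ $18 + 308 @ $24 = $24,154

Ending inventory = $24,154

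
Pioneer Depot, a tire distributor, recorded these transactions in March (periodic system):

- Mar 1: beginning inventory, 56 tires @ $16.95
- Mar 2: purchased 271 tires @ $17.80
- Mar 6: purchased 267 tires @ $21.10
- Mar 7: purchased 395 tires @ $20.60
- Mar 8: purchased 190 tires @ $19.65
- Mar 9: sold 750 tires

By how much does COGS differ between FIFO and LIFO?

$731.70

FIFO COGS: 56 @ $16.95 + 271 @ $17.80 + 267 @ $21.10 + 156 @ $20.60 = $14,620.30
LIFO COGS: 190 @ $19.65 + 395 @ $20.60 + 165 @ $21.10 = $15,352.00
Difference = |$14,620.30 − $15,352.00| = $731.70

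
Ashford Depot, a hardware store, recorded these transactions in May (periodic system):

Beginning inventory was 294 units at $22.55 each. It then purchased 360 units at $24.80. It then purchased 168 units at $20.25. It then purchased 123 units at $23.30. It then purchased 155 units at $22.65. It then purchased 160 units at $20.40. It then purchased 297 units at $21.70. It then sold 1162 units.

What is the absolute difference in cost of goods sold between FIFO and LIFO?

FIFO COGS: 294 @ $22.55 + 360 @ $24.80 + 168 @ $20.25 + 123 @ $23.30 + 155 @ $22.65 + 62 @ $20.40 = $26,601.15
LIFO COGS: 297 @ $21.70 + 160 @ $20.40 + 155 @ $22.65 + 123 @ $23.30 + 168 @ $20.25 + 259 @ $24.80 = $25,910.75
Difference = |$26,601.15 − $25,910.75| = $690.40

$690.40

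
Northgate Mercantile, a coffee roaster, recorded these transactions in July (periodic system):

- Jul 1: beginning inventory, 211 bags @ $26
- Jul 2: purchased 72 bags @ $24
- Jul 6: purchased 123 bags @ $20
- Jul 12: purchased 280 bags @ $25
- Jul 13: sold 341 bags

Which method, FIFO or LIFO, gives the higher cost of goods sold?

FIFO

FIFO COGS: 211 @ $26 + 72 @ $24 + 58 @ $20 = $8,374
LIFO COGS: 280 @ $25 + 61 @ $20 = $8,220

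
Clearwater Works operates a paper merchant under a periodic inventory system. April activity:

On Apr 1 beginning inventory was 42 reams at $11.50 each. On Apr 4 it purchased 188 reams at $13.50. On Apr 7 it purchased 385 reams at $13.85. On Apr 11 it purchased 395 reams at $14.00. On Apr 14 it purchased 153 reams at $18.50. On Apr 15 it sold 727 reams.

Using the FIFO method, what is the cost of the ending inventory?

Apr 15, 727 sold [FIFO — oldest first]: 42 @ $11.50 + 188 @ $13.50 + 385 @ $13.85 + 112 @ $14.00 = $9,921.25
Ending inventory: 283 @ $14.00 + 153 @ $18.50 = $6,792.50

Ending inventory = $6,792.50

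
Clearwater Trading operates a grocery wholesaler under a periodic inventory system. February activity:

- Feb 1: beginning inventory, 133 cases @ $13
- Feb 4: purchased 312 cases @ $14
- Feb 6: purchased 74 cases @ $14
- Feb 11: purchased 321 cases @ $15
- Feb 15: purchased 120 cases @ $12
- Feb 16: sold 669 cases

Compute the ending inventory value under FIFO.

Feb 16, 669 sold [FIFO — oldest first]: 133 @ $13 + 312 @ $14 + 74 @ $14 + 150 @ $15 = $9,383
Ending inventory: 171 @ $15 + 120 @ $12 = $4,005

Ending inventory = $4,005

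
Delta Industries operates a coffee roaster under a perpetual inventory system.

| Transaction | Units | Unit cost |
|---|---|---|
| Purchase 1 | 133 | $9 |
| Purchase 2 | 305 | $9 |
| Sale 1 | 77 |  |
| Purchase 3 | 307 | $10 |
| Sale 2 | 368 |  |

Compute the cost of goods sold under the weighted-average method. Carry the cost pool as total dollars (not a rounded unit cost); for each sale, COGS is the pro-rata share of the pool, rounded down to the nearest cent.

COGS = $4,174.12

After Purchase 1: 133 on hand, pool $1,197.00 (≈ $9.0000 each)
After Purchase 2: 438 on hand, pool $3,942.00 (≈ $9.0000 each)
Sale 1, sell 77: 77/438 × $3,942.00 → $693.00
After Purchase 3: 668 on hand, pool $6,319.00 (≈ $9.4596 each)
Sale 2, sell 368: 368/668 × $6,319.00 → $3,481.12
Total COGS = $693.00 + $3,481.12 = $4,174.12
Ending inventory (cost pool remaining) = $2,837.88
Check: goods available $7,012.00 = COGS $4,174.12 + ending $2,837.88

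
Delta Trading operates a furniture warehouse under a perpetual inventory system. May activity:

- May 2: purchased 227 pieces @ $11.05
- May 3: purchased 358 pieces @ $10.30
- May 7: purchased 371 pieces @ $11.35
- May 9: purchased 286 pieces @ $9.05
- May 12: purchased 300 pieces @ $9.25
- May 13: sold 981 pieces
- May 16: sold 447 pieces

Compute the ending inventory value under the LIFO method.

Ending inventory = $1,259.70

May 13, 981 sold [LIFO — newest first]: 300 @ $9.25 + 286 @ $9.05 + 371 @ $11.35 + 24 @ $10.30 = $9,821.35
May 16, 447 sold [LIFO — newest first]: 334 @ $10.30 + 113 @ $11.05 = $4,688.85
Total COGS = $9,821.35 + $4,688.85 = $14,510.20
Ending inventory: 114 @ $11.05 = $1,259.70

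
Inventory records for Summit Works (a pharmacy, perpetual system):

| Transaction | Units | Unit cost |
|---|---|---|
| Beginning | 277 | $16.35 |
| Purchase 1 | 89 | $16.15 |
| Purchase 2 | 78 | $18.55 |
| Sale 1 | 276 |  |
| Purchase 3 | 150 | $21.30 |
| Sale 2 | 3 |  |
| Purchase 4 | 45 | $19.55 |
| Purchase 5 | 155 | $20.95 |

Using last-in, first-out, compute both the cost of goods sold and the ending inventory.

COGS = $4,730.30; ending inventory = $10,004.90

Sale 1 (276) [LIFO — newest first]: 78 @ $18.55 + 89 @ $16.15 + 109 @ $16.35 = $4,666.40
Sale 2 (3) [LIFO — newest first]: 3 @ $21.30 = $63.90
Total COGS = $4,666.40 + $63.90 = $4,730.30
Ending inventory: 168 @ $16.35 + 147 @ $21.30 + 45 @ $19.55 + 155 @ $20.95 = $10,004.90
Check: goods available $14,735.20 = COGS $4,730.30 + ending $10,004.90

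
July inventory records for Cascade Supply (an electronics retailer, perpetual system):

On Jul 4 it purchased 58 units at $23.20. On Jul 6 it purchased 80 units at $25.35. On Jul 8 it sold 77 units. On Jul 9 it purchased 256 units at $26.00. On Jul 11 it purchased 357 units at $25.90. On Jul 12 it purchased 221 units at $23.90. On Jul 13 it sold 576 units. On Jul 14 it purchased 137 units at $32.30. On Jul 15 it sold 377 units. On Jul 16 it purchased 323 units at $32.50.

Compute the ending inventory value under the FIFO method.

Ending inventory = $13,049.20

Jul 8, 77 sold [FIFO — oldest first]: 58 @ $23.20 + 19 @ $25.35 = $1,827.25
Jul 13, 576 sold [FIFO — oldest first]: 61 @ $25.35 + 256 @ $26.00 + 259 @ $25.90 = $14,910.45
Jul 15, 377 sold [FIFO — oldest first]: 98 @ $25.90 + 221 @ $23.90 + 58 @ $32.30 = $9,693.50
Total COGS = $1,827.25 + $14,910.45 + $9,693.50 = $26,431.20
Ending inventory: 79 @ $32.30 + 323 @ $32.50 = $13,049.20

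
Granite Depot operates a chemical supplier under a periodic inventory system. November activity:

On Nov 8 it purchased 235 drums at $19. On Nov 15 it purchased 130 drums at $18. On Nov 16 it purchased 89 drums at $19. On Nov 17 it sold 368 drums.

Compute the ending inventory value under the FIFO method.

Ending inventory = $1,634

Nov 17, 368 sold [FIFO — oldest first]: 235 @ $19 + 130 @ $18 + 3 @ $19 = $6,862
Ending inventory: 86 @ $19 = $1,634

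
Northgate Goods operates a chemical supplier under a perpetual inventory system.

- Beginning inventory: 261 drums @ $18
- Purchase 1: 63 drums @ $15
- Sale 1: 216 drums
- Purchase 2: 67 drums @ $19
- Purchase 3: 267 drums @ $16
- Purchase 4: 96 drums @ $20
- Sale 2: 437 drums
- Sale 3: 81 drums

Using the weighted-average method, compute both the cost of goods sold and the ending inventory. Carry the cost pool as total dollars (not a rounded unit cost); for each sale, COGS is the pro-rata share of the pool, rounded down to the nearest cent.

COGS = $12,760.56; ending inventory = $347.44

After Beginning: 261 on hand, pool $4,698.00 (≈ $18.0000 each)
After Purchase 1: 324 on hand, pool $5,643.00 (≈ $17.4167 each)
Sale 1, sell 216: 216/324 × $5,643.00 → $3,762.00
After Purchase 2: 175 on hand, pool $3,154.00 (≈ $18.0229 each)
After Purchase 3: 442 on hand, pool $7,426.00 (≈ $16.8009 each)
After Purchase 4: 538 on hand, pool $9,346.00 (≈ $17.3717 each)
Sale 2, sell 437: 437/538 × $9,346.00 → $7,591.45
Sale 3, sell 81: 81/101 × $1,754.55 → $1,407.11
Total COGS = $3,762.00 + $7,591.45 + $1,407.11 = $12,760.56
Ending inventory (cost pool remaining) = $347.44
Check: goods available $13,108.00 = COGS $12,760.56 + ending $347.44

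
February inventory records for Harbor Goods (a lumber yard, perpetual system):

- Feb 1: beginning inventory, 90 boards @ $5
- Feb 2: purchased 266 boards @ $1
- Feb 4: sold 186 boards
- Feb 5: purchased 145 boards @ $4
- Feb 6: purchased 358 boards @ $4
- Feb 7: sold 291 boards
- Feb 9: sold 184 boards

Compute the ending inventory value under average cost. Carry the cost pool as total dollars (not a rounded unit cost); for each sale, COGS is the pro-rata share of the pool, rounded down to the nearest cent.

After Feb 1: 90 on hand, pool $450.00 (≈ $5.0000 each)
After Feb 2: 356 on hand, pool $716.00 (≈ $2.0112 each)
Feb 4, sell 186: 186/356 × $716.00 → $374.08
After Feb 5: 315 on hand, pool $921.92 (≈ $2.9267 each)
After Feb 6: 673 on hand, pool $2,353.92 (≈ $3.4977 each)
Feb 7, sell 291: 291/673 × $2,353.92 → $1,017.81
Feb 9, sell 184: 184/382 × $1,336.11 → $643.57
Total COGS = $374.08 + $1,017.81 + $643.57 = $2,035.46
Ending inventory (cost pool remaining) = $692.54

Ending inventory = $692.54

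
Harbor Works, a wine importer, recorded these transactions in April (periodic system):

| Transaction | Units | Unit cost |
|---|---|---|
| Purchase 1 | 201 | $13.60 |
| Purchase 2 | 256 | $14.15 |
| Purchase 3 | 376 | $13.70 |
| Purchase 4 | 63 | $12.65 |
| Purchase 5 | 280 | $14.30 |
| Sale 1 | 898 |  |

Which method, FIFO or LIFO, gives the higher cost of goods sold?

FIFO COGS: 201 @ $13.60 + 256 @ $14.15 + 376 @ $13.70 + 63 @ $12.65 + 2 @ $14.30 = $12,332.75
LIFO COGS: 280 @ $14.30 + 63 @ $12.65 + 376 @ $13.70 + 179 @ $14.15 = $12,485.00

LIFO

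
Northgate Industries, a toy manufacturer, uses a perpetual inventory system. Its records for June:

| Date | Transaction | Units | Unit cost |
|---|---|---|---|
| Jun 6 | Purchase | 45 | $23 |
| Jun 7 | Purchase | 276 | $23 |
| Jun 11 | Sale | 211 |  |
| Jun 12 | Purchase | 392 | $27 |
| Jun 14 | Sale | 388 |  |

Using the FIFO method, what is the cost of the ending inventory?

Ending inventory = $3,078

Jun 11, 211 sold [FIFO — oldest first]: 45 @ $23 + 166 @ $23 = $4,853
Jun 14, 388 sold [FIFO — oldest first]: 110 @ $23 + 278 @ $27 = $10,036
Total COGS = $4,853 + $10,036 = $14,889
Ending inventory: 114 @ $27 = $3,078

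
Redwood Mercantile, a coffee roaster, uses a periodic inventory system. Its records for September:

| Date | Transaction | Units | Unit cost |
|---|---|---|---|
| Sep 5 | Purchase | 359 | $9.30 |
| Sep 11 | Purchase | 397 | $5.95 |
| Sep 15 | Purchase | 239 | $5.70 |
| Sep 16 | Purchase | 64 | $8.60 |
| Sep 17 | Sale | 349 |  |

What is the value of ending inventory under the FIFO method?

Ending inventory = $4,367.85

Sep 17, 349 sold [FIFO — oldest first]: 349 @ $9.30 = $3,245.70
Ending inventory: 10 @ $9.30 + 397 @ $5.95 + 239 @ $5.70 + 64 @ $8.60 = $4,367.85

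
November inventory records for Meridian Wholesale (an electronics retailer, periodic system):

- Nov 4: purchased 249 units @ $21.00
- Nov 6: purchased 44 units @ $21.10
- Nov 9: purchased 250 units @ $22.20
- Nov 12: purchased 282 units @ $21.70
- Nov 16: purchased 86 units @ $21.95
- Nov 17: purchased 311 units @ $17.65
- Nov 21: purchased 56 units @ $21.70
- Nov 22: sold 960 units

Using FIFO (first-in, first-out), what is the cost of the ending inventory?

Nov 22, 960 sold [FIFO — oldest first]: 249 @ $21.00 + 44 @ $21.10 + 250 @ $22.20 + 282 @ $21.70 + 86 @ $21.95 + 49 @ $17.65 = $20,579.35
Ending inventory: 262 @ $17.65 + 56 @ $21.70 = $5,839.50

Ending inventory = $5,839.50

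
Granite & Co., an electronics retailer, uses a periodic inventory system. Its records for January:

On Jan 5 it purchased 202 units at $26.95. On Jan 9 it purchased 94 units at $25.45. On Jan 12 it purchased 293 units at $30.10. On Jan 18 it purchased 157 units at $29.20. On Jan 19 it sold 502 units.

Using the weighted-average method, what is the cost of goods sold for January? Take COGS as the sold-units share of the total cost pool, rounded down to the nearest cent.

COGS = $14,292.80

Jan 19, sell 502: 502/746 × $21,239.90 → $14,292.80
Ending inventory (cost pool remaining) = $6,947.10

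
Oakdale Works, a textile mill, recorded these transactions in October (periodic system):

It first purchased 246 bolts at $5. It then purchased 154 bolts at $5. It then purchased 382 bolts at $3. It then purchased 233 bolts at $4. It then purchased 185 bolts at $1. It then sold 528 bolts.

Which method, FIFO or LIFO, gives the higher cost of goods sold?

FIFO COGS: 246 @ $5 + 154 @ $5 + 128 @ $3 = $2,384
LIFO COGS: 185 @ $1 + 233 @ $4 + 110 @ $3 = $1,447

FIFO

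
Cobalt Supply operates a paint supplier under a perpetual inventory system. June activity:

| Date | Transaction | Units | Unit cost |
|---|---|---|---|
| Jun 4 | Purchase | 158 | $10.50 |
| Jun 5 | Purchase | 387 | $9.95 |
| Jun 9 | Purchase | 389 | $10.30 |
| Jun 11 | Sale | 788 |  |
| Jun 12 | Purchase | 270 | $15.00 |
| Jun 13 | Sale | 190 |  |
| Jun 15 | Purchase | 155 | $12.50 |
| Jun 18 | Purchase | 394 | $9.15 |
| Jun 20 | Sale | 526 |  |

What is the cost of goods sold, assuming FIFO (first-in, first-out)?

COGS = $16,830.60

Jun 11, 788 sold [FIFO — oldest first]: 158 @ $10.50 + 387 @ $9.95 + 243 @ $10.30 = $8,012.55
Jun 13, 190 sold [FIFO — oldest first]: 146 @ $10.30 + 44 @ $15.00 = $2,163.80
Jun 20, 526 sold [FIFO — oldest first]: 226 @ $15.00 + 155 @ $12.50 + 145 @ $9.15 = $6,654.25
Total COGS = $8,012.55 + $2,163.80 + $6,654.25 = $16,830.60
Ending inventory: 249 @ $9.15 = $2,278.35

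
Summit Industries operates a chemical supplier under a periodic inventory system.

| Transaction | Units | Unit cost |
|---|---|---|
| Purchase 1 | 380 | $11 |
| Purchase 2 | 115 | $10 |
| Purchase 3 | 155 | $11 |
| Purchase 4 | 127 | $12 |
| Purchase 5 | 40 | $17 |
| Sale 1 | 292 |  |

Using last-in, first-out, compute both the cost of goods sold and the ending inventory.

COGS = $3,579; ending inventory = $5,660

Sale 1 (292) [LIFO — newest first]: 40 @ $17 + 127 @ $12 + 125 @ $11 = $3,579
Ending inventory: 380 @ $11 + 115 @ $10 + 30 @ $11 = $5,660
Check: goods available $9,239 = COGS $3,579 + ending $5,660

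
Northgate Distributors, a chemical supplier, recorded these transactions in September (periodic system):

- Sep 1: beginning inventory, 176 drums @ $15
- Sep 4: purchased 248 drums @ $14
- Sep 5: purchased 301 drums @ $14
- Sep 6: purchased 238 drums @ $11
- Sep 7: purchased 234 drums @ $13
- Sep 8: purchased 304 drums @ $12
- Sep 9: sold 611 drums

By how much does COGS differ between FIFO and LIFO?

$1,237

FIFO COGS: 176 @ $15 + 248 @ $14 + 187 @ $14 = $8,730
LIFO COGS: 304 @ $12 + 234 @ $13 + 73 @ $11 = $7,493
Difference = |$8,730 − $7,493| = $1,237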